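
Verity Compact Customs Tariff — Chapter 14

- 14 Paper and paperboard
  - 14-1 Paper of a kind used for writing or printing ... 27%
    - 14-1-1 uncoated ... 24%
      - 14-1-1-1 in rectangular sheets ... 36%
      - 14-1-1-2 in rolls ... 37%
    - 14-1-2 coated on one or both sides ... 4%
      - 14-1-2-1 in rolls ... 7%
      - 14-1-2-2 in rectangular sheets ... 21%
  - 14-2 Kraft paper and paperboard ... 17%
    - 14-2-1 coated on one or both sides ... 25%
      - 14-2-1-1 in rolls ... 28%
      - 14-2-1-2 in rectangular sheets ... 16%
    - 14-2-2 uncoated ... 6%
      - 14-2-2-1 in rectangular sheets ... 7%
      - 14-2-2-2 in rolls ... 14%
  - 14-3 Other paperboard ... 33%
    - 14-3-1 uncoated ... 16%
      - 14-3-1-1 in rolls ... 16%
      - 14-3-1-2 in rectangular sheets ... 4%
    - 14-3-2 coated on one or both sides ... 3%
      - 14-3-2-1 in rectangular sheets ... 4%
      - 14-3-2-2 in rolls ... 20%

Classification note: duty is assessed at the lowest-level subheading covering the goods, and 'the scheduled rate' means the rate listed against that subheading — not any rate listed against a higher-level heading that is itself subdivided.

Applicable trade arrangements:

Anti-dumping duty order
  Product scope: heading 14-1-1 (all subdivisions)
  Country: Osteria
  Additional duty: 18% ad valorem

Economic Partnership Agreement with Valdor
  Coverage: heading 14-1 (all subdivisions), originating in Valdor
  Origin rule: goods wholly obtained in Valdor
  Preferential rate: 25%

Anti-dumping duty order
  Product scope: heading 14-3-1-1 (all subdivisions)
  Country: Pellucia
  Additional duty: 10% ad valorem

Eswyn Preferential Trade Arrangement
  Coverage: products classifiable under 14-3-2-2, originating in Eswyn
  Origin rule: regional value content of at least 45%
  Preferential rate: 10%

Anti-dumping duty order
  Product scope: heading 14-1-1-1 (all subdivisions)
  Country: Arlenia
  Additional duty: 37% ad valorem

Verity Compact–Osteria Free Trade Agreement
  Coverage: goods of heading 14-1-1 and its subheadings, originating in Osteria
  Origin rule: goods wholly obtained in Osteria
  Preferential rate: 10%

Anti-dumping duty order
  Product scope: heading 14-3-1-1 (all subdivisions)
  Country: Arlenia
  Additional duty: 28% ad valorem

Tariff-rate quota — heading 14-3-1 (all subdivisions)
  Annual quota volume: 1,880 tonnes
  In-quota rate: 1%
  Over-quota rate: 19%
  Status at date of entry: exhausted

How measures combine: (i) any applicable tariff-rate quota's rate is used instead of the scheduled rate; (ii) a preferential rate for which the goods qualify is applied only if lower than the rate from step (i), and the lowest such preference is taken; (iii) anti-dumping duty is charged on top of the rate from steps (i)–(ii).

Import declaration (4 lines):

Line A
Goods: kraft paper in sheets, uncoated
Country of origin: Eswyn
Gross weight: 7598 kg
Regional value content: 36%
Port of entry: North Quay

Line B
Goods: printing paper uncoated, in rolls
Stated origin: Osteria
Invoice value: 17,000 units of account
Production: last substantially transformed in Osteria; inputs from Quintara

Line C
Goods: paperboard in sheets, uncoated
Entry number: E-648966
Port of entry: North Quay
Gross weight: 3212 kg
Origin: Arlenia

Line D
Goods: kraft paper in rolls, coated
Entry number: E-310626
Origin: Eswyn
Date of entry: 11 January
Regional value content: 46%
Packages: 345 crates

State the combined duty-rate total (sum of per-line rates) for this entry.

Line A: kraft paper → 14-2; uncoated → 14-2-2; in sheets → 14-2-2-1. Scheduled 7%. Eswyn agreement on 14-3-2-2: 14-2-2-1 not covered. → 7%.
Line B: printing paper → 14-1; uncoated → 14-1-1; in rolls → 14-1-1-2. Scheduled 37%. Osteria agreement on 14-1-1: not wholly obtained; anti-dumping (Osteria, 14-1-1): +18%; total 37% + 18% = 55%. → 55%.
Line C: paperboard → 14-3; uncoated → 14-3-1; in sheets → 14-3-1-2. Scheduled 4%. quota on 14-3-1 exhausted → over-quota 19%. → 19%.
Line D: kraft paper → 14-2; coated → 14-2-1; in rolls → 14-2-1-1. Scheduled 28%. Eswyn agreement on 14-3-2-2: 14-2-1-1 not covered. → 28%.
Sum: 7% + 55% + 19% + 28% = 109%.

109%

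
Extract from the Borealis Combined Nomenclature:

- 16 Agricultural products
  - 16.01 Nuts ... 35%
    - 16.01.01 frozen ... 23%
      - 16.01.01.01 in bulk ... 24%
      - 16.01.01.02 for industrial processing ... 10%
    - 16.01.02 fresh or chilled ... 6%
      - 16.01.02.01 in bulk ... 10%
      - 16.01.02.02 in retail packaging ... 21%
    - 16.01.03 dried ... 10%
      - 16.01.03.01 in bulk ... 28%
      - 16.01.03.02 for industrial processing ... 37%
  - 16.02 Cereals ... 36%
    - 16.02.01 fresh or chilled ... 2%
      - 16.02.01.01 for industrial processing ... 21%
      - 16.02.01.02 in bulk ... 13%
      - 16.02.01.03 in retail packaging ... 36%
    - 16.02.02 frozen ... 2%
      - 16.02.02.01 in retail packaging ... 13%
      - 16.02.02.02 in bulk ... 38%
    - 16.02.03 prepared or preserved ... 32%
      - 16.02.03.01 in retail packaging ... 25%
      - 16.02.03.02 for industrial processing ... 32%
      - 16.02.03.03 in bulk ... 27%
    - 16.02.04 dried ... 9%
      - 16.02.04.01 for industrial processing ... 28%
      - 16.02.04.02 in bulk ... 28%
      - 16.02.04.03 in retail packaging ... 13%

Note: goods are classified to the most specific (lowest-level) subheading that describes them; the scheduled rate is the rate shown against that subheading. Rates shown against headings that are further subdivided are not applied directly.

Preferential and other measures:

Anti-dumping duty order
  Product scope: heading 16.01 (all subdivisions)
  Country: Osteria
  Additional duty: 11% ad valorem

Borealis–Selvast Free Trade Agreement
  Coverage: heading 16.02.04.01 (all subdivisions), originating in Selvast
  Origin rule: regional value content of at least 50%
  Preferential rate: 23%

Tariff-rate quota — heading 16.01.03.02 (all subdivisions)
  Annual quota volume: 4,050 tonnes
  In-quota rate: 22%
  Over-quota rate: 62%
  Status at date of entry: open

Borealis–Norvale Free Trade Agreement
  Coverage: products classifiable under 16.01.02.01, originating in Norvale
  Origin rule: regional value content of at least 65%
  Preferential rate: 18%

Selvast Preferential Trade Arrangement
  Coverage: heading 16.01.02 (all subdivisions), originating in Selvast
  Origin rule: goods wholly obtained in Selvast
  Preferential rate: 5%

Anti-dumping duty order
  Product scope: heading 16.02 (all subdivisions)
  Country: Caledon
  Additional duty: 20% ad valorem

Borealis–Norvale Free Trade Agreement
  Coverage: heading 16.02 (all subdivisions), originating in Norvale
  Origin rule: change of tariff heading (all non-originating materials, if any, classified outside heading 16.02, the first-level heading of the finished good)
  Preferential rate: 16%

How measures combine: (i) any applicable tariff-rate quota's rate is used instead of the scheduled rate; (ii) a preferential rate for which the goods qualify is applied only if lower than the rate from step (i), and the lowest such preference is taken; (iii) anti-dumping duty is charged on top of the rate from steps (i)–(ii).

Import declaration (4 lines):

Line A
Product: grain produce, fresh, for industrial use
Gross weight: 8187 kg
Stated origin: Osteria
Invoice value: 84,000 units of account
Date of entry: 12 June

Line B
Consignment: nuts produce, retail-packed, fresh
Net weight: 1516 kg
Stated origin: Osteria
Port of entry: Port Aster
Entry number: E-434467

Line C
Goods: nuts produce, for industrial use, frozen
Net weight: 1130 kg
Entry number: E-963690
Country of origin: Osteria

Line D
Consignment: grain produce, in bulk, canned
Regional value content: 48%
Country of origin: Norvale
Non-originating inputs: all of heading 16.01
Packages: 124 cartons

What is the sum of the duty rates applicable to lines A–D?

90%

Line A: grain → 16.02; fresh → 16.02.01; for industrial use → 16.02.01.01. Scheduled 21%. No special measure applies. → 21%.
Line B: nuts → 16.01; fresh → 16.01.02; retail-packed → 16.01.02.02. Scheduled 21%. anti-dumping (Osteria, 16.01): +11%; total 21% + 11% = 32%. → 32%.
Line C: nuts → 16.01; frozen → 16.01.01; for industrial use → 16.01.01.02. Scheduled 10%. anti-dumping (Osteria, 16.01): +11%; total 10% + 11% = 21%. → 21%.
Line D: grain → 16.02; canned → 16.02.03; in bulk → 16.02.03.03. Scheduled 27%. Norvale agreement on 16.01.02.01: 16.02.03.03 not covered; Norvale agreement on 16.02: CTH met → 16% available; preferential 16%. → 16%.
Sum: 21% + 32% + 21% + 16% = 90%.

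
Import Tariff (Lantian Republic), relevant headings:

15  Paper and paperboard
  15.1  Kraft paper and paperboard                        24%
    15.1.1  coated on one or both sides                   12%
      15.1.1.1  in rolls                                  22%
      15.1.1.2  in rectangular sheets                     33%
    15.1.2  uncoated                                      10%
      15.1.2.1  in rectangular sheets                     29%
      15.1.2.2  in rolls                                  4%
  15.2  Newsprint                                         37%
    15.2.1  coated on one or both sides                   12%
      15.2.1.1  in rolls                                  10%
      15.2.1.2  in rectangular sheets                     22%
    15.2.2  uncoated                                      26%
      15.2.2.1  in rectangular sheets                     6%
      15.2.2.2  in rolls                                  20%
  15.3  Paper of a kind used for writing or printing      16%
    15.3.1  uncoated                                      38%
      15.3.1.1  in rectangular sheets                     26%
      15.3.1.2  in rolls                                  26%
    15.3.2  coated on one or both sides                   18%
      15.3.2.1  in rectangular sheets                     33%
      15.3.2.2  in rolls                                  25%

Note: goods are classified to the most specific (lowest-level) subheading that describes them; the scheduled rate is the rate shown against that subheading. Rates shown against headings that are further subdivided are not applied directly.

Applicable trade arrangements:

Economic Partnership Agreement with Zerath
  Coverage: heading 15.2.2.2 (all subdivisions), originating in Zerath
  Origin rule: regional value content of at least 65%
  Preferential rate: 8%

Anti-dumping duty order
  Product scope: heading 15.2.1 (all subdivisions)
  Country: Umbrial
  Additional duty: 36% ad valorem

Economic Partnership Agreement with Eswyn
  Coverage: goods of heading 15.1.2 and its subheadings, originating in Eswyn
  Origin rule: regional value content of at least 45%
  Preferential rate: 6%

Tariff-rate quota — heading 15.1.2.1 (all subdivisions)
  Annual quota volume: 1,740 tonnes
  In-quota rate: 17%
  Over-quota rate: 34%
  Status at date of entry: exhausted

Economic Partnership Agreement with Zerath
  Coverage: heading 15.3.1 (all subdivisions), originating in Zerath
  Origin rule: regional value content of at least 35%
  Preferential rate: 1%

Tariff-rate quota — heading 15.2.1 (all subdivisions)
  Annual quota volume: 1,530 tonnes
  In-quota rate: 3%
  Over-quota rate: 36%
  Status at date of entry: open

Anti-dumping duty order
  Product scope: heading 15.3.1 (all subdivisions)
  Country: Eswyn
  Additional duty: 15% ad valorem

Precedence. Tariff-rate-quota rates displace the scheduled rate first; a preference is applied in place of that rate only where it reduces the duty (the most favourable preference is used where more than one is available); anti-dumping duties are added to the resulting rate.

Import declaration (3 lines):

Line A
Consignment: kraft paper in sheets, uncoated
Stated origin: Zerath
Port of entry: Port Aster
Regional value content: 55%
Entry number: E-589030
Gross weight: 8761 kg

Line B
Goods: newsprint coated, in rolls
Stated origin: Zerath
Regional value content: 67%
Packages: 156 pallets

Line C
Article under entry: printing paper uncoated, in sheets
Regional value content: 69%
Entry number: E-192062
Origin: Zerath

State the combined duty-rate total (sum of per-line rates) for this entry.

Line A: kraft paper → 15.1; uncoated → 15.1.2; in sheets → 15.1.2.1. Scheduled 29%. quota on 15.1.2.1 exhausted → over-quota 34%; Zerath agreement on 15.2.2.2: 15.1.2.1 not covered; Zerath agreement on 15.3.1: 15.1.2.1 not covered. → 34%.
Line B: newsprint → 15.2; coated → 15.2.1; in rolls → 15.2.1.1. Scheduled 10%. quota on 15.2.1 open → in-quota 3%; Zerath agreement on 15.2.2.2: 15.2.1.1 not covered; Zerath agreement on 15.3.1: 15.2.1.1 not covered. → 3%.
Line C: printing paper → 15.3; uncoated → 15.3.1; in sheets → 15.3.1.1. Scheduled 26%. Zerath agreement on 15.2.2.2: 15.3.1.1 not covered; Zerath agreement on 15.3.1: RVC ≥ 35% → 1% available; preferential 1%. → 1%.
Sum: 34% + 3% + 1% = 38%.

38%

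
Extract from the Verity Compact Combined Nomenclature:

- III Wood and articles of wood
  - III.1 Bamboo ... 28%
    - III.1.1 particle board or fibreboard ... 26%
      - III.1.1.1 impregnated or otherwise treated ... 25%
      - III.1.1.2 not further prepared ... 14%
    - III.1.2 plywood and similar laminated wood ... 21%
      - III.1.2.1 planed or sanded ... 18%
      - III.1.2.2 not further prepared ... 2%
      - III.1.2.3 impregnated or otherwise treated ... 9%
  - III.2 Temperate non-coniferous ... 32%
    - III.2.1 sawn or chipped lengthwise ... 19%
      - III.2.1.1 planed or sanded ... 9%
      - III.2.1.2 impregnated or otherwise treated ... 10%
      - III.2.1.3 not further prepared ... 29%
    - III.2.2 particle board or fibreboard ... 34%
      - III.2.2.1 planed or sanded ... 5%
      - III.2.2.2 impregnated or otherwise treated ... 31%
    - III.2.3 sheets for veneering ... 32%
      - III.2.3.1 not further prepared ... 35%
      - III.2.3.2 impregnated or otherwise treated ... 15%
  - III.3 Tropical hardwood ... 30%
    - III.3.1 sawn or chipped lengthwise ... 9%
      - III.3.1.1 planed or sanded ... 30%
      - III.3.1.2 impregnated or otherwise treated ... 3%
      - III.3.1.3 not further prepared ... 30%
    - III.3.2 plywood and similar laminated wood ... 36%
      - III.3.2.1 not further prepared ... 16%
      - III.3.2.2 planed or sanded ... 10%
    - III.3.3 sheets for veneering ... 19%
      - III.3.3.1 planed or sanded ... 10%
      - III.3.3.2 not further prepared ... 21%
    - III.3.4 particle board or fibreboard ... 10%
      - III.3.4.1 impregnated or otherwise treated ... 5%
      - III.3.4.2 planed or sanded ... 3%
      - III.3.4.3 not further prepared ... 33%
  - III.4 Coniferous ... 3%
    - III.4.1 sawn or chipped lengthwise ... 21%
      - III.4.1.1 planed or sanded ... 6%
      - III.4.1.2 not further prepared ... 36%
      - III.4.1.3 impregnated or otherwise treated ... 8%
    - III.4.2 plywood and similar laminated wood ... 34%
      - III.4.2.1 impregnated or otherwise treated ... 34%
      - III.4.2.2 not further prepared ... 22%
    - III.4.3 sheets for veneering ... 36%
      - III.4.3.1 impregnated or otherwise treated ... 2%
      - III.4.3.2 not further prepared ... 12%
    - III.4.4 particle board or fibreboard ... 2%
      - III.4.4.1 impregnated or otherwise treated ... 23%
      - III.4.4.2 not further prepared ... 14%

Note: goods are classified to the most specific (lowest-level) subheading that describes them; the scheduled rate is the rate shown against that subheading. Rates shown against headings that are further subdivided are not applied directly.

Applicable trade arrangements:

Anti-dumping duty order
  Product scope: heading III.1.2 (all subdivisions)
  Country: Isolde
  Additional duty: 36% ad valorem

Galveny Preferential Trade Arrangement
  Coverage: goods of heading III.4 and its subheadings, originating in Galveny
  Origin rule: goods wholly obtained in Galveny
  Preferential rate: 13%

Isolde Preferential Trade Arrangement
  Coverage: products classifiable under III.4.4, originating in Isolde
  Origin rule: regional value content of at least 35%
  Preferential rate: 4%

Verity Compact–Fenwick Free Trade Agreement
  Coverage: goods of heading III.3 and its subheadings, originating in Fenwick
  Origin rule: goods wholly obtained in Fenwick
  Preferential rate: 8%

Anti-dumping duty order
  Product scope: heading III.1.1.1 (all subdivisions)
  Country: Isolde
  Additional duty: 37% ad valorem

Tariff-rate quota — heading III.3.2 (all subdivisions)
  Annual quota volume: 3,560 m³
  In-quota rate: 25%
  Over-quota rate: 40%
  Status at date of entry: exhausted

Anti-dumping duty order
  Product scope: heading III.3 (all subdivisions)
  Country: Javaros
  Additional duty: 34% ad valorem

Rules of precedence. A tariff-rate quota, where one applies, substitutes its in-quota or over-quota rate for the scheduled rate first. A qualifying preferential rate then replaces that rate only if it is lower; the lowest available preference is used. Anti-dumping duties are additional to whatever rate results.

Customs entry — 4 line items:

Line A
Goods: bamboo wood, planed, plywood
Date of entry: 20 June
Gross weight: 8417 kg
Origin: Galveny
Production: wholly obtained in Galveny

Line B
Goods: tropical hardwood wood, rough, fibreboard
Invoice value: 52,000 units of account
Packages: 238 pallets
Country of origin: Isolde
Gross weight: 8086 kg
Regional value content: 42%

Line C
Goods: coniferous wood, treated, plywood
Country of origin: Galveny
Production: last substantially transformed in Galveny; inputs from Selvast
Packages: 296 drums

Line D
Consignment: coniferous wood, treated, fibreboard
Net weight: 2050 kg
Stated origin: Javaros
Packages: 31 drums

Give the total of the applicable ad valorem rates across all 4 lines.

108%

Line A: bamboo → III.1; plywood → III.1.2; planed → III.1.2.1. Scheduled 18%. Galveny agreement on III.4: III.1.2.1 not covered. → 18%.
Line B: tropical hardwood → III.3; fibreboard → III.3.4; rough → III.3.4.3. Scheduled 33%. Isolde agreement on III.4.4: III.3.4.3 not covered. → 33%.
Line C: coniferous → III.4; plywood → III.4.2; treated → III.4.2.1. Scheduled 34%. Galveny agreement on III.4: not wholly obtained. → 34%.
Line D: coniferous → III.4; fibreboard → III.4.4; treated → III.4.4.1. Scheduled 23%. No special measure applies. → 23%.
Sum: 18% + 33% + 34% + 23% = 108%.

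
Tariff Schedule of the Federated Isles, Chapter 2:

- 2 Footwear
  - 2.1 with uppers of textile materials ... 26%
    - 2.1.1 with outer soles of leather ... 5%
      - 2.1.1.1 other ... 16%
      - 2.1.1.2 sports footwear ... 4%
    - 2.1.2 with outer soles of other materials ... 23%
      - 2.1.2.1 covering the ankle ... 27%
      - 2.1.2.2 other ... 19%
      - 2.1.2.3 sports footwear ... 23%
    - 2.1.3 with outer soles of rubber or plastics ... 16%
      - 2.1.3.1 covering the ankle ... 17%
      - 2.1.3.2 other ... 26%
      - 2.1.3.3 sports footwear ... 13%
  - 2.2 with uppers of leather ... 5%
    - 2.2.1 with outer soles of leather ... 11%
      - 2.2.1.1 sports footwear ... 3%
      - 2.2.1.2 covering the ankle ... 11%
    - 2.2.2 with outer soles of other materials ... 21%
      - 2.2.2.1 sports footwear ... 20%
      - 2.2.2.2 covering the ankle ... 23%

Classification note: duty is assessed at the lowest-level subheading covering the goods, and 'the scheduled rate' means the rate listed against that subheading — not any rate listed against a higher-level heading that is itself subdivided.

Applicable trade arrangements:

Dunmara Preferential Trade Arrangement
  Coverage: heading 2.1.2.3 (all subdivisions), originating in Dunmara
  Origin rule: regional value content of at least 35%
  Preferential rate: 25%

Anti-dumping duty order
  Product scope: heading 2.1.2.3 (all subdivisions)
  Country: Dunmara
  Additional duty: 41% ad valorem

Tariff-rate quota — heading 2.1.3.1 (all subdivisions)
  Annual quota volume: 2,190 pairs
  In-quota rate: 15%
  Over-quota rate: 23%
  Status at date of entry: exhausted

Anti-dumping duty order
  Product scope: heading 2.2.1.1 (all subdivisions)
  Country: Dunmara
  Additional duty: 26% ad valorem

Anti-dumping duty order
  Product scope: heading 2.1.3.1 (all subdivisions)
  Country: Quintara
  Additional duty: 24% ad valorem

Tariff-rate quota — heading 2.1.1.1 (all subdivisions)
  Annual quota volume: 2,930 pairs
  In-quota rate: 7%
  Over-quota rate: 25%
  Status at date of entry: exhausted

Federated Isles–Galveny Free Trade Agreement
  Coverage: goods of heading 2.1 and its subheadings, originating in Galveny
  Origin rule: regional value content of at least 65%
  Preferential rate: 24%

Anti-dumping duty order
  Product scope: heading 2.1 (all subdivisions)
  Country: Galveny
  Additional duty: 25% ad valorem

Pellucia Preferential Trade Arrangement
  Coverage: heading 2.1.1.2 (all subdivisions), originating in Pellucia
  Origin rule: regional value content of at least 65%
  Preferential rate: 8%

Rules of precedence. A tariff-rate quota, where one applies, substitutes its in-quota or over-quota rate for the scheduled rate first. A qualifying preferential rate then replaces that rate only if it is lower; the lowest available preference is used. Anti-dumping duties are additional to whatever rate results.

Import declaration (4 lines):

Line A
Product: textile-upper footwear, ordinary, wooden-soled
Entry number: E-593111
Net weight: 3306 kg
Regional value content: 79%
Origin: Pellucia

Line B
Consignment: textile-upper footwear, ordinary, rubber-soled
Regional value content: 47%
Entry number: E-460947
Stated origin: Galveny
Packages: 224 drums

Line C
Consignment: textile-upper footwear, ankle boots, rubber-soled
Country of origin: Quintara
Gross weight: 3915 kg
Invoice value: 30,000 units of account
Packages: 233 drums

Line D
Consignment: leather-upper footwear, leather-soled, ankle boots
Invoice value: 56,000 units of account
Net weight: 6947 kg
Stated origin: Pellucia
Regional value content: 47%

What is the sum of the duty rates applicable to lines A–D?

128%

Line A: textile-upper → 2.1; wooden-soled → 2.1.2; ordinary → 2.1.2.2. Scheduled 19%. Pellucia agreement on 2.1.1.2: 2.1.2.2 not covered. → 19%.
Line B: textile-upper → 2.1; rubber-soled → 2.1.3; ordinary → 2.1.3.2. Scheduled 26%. Galveny agreement on 2.1: RVC < 65%; anti-dumping (Galveny, 2.1): +25%; total 26% + 25% = 51%. → 51%.
Line C: textile-upper → 2.1; rubber-soled → 2.1.3; ankle boots → 2.1.3.1. Scheduled 17%. quota on 2.1.3.1 exhausted → over-quota 23%; anti-dumping (Quintara, 2.1.3.1): +24%; total 23% + 24% = 47%. → 47%.
Line D: leather-upper → 2.2; leather-soled → 2.2.1; ankle boots → 2.2.1.2. Scheduled 11%. Pellucia agreement on 2.1.1.2: 2.2.1.2 not covered. → 11%.
Sum: 19% + 51% + 47% + 11% = 128%.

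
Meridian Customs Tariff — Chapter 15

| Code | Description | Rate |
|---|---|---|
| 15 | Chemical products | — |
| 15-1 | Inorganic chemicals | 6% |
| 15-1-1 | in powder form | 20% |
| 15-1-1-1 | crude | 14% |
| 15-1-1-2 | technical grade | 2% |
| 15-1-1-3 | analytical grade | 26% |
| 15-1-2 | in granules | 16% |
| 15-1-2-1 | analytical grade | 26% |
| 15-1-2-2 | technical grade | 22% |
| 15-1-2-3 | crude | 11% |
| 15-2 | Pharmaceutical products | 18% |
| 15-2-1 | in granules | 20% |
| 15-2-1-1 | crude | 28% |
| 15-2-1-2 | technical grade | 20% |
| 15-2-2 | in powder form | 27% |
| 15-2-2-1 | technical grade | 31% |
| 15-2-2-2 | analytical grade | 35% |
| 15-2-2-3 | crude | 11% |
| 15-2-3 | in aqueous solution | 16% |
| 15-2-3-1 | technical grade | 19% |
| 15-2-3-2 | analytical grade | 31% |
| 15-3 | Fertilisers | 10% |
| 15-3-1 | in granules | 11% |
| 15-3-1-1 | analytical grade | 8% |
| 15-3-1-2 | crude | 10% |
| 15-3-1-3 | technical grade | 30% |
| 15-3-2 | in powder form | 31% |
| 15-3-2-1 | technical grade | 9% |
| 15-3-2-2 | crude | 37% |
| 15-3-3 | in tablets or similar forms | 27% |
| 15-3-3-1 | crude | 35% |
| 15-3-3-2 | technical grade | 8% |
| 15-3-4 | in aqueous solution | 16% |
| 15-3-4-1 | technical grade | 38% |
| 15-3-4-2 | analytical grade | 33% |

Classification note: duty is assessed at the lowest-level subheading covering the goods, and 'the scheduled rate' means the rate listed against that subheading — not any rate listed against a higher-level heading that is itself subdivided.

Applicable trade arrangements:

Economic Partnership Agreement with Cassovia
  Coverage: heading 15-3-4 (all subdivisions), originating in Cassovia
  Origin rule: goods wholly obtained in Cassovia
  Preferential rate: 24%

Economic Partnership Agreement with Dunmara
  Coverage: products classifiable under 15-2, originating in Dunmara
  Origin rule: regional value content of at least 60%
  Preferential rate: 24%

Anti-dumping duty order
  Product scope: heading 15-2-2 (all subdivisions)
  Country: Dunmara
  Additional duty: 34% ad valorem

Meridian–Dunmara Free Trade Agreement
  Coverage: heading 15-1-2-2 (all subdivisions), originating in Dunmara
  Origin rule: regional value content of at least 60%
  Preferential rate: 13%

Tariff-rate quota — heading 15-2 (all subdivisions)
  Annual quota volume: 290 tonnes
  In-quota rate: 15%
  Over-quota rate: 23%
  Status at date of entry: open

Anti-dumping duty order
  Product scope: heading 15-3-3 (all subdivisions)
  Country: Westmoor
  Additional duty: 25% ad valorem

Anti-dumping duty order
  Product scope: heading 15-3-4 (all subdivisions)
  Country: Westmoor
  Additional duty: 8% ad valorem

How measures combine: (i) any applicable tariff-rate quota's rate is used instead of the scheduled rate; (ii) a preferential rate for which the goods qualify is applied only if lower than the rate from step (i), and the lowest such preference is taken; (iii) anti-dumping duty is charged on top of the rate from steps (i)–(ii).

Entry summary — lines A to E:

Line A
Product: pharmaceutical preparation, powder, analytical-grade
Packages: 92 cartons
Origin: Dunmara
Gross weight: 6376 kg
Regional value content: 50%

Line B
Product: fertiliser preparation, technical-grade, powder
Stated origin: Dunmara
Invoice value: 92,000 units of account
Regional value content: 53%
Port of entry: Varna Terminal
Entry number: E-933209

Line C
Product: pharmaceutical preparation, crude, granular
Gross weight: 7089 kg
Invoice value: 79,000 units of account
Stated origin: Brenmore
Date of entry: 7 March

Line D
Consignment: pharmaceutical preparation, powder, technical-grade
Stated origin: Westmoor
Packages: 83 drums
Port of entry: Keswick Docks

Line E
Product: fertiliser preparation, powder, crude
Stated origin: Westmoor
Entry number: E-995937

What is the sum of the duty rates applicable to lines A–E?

Line A: pharmaceutical → 15-2; powder → 15-2-2; analytical-grade → 15-2-2-2. Scheduled 35%. quota on 15-2 open → in-quota 15%; Dunmara agreement on 15-2: RVC < 60%; Dunmara agreement on 15-1-2-2: 15-2-2-2 not covered; anti-dumping (Dunmara, 15-2-2): +34%; total 15% + 34% = 49%. → 49%.
Line B: fertiliser → 15-3; powder → 15-3-2; technical-grade → 15-3-2-1. Scheduled 9%. Dunmara agreement on 15-2: 15-3-2-1 not covered; Dunmara agreement on 15-1-2-2: 15-3-2-1 not covered. → 9%.
Line C: pharmaceutical → 15-2; granular → 15-2-1; crude → 15-2-1-1. Scheduled 28%. quota on 15-2 open → in-quota 15%. → 15%.
Line D: pharmaceutical → 15-2; powder → 15-2-2; technical-grade → 15-2-2-1. Scheduled 31%. quota on 15-2 open → in-quota 15%. → 15%.
Line E: fertiliser → 15-3; powder → 15-3-2; crude → 15-3-2-2. Scheduled 37%. No special measure applies. → 37%.
Sum: 49% + 9% + 15% + 15% + 37% = 125%.

125%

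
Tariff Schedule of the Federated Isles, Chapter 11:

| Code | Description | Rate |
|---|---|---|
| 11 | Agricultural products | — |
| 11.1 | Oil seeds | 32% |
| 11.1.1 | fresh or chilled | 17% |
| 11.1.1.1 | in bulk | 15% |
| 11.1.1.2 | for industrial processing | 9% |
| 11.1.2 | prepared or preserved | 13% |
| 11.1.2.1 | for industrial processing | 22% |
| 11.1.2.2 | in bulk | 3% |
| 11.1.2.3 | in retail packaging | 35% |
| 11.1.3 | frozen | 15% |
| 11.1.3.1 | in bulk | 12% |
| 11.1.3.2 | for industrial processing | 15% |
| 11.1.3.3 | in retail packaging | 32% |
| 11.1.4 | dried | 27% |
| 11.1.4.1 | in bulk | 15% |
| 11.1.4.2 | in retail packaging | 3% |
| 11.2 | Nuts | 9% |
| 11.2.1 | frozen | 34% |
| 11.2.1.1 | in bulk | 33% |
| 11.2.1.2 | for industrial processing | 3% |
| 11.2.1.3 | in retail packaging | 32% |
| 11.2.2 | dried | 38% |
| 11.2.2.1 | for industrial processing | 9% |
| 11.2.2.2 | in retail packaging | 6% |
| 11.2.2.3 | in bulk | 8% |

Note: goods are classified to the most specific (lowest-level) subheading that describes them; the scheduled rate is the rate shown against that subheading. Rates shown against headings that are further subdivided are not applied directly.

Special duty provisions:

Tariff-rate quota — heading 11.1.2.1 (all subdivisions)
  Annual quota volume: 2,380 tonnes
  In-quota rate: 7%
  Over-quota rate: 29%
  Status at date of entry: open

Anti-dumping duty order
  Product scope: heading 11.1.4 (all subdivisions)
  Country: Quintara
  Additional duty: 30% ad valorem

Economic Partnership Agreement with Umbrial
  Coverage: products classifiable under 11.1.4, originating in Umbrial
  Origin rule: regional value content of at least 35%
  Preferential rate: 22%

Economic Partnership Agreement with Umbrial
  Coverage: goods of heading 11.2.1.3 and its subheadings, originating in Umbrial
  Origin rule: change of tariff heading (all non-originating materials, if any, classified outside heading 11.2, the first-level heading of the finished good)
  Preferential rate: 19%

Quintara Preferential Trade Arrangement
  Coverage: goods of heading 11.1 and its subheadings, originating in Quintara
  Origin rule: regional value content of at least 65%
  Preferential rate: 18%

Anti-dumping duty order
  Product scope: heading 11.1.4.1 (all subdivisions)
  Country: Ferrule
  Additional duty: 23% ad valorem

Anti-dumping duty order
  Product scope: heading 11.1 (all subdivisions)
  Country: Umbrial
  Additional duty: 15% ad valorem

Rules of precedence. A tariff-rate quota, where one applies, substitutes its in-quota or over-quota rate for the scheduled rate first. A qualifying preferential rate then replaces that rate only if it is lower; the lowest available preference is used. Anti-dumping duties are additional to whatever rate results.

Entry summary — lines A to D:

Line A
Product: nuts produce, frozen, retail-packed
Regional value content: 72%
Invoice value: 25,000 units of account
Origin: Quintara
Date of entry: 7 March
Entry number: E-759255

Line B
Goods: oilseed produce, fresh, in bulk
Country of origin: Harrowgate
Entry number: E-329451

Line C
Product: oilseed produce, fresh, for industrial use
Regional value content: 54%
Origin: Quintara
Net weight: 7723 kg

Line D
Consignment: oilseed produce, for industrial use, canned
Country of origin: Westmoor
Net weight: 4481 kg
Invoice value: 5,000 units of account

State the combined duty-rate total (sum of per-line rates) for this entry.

Line A: nuts → 11.2; frozen → 11.2.1; retail-packed → 11.2.1.3. Scheduled 32%. Quintara agreement on 11.1: 11.2.1.3 not covered. → 32%.
Line B: oilseed → 11.1; fresh → 11.1.1; in bulk → 11.1.1.1. Scheduled 15%. No special measure applies. → 15%.
Line C: oilseed → 11.1; fresh → 11.1.1; for industrial use → 11.1.1.2. Scheduled 9%. Quintara agreement on 11.1: RVC < 65%. → 9%.
Line D: oilseed → 11.1; canned → 11.1.2; for industrial use → 11.1.2.1. Scheduled 22%. quota on 11.1.2.1 open → in-quota 7%. → 7%.
Sum: 32% + 15% + 9% + 7% = 63%.

63%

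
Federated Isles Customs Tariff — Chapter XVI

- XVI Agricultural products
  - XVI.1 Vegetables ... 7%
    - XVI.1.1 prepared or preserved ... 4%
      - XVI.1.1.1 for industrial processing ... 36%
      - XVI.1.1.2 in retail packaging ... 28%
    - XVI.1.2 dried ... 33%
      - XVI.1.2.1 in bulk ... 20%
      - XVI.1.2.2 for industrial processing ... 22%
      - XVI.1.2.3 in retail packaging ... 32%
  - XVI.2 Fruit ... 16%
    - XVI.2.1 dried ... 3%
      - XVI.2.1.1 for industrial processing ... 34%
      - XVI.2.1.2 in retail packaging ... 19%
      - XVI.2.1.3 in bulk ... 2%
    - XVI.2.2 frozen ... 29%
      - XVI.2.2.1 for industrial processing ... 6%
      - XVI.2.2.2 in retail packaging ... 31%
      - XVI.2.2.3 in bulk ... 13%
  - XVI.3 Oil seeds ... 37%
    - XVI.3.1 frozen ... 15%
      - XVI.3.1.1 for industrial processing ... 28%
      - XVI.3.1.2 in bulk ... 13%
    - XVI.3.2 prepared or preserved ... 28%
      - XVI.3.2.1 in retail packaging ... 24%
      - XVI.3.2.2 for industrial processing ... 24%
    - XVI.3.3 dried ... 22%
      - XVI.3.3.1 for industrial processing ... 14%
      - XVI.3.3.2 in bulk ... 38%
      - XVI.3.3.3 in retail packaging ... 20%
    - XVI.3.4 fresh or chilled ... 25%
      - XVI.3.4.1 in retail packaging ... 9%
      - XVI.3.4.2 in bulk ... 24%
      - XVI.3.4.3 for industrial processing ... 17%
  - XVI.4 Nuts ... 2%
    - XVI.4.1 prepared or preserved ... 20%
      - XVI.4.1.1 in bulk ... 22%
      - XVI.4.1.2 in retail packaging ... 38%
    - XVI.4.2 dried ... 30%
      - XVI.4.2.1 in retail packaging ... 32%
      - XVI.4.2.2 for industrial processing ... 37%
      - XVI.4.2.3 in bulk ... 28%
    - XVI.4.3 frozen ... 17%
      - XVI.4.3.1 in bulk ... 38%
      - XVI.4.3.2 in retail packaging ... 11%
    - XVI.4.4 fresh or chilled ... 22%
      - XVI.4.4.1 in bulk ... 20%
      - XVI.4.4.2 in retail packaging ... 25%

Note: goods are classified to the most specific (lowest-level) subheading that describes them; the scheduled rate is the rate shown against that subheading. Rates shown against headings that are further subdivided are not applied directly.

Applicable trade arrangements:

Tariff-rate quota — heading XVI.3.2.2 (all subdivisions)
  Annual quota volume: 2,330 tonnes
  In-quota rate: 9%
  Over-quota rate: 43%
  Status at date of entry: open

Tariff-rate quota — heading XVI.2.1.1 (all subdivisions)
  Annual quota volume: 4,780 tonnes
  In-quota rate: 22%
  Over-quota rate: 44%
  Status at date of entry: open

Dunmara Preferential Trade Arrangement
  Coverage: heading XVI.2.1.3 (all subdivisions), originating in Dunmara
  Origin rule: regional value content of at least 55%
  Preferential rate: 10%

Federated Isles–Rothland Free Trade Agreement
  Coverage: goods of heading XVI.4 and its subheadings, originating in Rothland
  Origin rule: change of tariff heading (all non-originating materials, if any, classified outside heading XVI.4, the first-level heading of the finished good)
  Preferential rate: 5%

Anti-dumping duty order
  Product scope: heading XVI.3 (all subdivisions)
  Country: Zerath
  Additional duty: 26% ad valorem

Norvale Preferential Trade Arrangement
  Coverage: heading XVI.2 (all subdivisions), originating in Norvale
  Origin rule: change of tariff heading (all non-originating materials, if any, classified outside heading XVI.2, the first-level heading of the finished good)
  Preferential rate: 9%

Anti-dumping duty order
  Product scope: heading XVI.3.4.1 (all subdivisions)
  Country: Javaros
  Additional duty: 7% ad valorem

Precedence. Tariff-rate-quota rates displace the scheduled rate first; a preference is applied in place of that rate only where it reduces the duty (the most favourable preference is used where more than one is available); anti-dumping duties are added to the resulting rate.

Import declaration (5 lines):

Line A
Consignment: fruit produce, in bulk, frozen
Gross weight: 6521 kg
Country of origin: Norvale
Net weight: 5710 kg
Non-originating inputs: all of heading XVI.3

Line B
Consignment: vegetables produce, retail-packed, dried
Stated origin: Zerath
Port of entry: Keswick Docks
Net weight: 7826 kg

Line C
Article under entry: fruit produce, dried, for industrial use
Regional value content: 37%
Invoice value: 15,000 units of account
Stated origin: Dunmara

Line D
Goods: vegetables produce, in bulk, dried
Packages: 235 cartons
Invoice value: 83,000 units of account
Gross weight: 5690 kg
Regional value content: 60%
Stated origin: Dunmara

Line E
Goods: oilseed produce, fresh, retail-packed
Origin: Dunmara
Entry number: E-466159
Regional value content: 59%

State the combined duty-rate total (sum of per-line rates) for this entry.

Line A: fruit → XVI.2; frozen → XVI.2.2; in bulk → XVI.2.2.3. Scheduled 13%. Norvale agreement on XVI.2: CTH met → 9% available; preferential 9%. → 9%.
Line B: vegetables → XVI.1; dried → XVI.1.2; retail-packed → XVI.1.2.3. Scheduled 32%. No special measure applies. → 32%.
Line C: fruit → XVI.2; dried → XVI.2.1; for industrial use → XVI.2.1.1. Scheduled 34%. quota on XVI.2.1.1 open → in-quota 22%; Dunmara agreement on XVI.2.1.3: XVI.2.1.1 not covered. → 22%.
Line D: vegetables → XVI.1; dried → XVI.1.2; in bulk → XVI.1.2.1. Scheduled 20%. Dunmara agreement on XVI.2.1.3: XVI.1.2.1 not covered. → 20%.
Line E: oilseed → XVI.3; fresh → XVI.3.4; retail-packed → XVI.3.4.1. Scheduled 9%. Dunmara agreement on XVI.2.1.3: XVI.3.4.1 not covered. → 9%.
Sum: 9% + 32% + 22% + 20% + 9% = 92%.

92%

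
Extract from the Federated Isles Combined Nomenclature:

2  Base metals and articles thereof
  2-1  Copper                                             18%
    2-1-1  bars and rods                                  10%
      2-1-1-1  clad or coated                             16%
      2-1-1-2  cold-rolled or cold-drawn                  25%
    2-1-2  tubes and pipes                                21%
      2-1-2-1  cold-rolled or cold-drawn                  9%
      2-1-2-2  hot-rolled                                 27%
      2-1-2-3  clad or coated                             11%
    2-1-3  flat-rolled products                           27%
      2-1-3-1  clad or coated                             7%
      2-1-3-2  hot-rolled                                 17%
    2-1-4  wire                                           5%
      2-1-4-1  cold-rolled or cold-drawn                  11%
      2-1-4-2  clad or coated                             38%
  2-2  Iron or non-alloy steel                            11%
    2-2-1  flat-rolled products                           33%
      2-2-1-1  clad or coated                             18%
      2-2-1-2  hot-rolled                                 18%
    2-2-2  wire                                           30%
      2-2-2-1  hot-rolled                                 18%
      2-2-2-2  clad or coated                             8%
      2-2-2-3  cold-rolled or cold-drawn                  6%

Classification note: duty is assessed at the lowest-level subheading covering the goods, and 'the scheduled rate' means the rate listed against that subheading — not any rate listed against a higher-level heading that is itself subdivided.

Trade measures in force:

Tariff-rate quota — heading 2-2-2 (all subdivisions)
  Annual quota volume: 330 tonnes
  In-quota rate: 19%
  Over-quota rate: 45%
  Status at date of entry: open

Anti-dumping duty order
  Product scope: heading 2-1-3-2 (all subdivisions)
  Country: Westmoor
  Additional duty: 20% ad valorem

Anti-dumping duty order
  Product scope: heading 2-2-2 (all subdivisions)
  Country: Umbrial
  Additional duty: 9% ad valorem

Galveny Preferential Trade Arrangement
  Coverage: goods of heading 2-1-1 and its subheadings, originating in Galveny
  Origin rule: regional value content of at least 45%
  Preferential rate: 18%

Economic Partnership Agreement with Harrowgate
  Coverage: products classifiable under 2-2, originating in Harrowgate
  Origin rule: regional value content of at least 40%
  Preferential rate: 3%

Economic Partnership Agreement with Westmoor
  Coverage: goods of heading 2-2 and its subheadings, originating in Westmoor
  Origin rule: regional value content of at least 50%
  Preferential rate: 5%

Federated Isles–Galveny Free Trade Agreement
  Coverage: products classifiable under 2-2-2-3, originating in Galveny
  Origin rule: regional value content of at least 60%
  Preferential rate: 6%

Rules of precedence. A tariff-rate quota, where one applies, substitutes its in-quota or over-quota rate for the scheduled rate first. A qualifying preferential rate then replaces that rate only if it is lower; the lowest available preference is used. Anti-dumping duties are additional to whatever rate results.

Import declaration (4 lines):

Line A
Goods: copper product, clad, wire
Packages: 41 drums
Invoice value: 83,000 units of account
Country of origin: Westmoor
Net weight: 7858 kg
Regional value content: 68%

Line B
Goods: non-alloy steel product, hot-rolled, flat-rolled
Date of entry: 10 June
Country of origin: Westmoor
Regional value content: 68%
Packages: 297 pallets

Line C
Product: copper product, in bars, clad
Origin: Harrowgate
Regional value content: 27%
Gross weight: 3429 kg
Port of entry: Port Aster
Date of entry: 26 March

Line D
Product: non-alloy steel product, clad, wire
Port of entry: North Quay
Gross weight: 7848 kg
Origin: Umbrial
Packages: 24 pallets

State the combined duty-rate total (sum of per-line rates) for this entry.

Line A: copper → 2-1; wire → 2-1-4; clad → 2-1-4-2. Scheduled 38%. Westmoor agreement on 2-2: 2-1-4-2 not covered. → 38%.
Line B: non-alloy steel → 2-2; flat-rolled → 2-2-1; hot-rolled → 2-2-1-2. Scheduled 18%. Westmoor agreement on 2-2: RVC ≥ 50% → 5% available; preferential 5%. → 5%.
Line C: copper → 2-1; in bars → 2-1-1; clad → 2-1-1-1. Scheduled 16%. Harrowgate agreement on 2-2: 2-1-1-1 not covered. → 16%.
Line D: non-alloy steel → 2-2; wire → 2-2-2; clad → 2-2-2-2. Scheduled 8%. quota on 2-2-2 open → in-quota 19%; anti-dumping (Umbrial, 2-2-2): +9%; total 19% + 9% = 28%. → 28%.
Sum: 38% + 5% + 16% + 28% = 87%.

87%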